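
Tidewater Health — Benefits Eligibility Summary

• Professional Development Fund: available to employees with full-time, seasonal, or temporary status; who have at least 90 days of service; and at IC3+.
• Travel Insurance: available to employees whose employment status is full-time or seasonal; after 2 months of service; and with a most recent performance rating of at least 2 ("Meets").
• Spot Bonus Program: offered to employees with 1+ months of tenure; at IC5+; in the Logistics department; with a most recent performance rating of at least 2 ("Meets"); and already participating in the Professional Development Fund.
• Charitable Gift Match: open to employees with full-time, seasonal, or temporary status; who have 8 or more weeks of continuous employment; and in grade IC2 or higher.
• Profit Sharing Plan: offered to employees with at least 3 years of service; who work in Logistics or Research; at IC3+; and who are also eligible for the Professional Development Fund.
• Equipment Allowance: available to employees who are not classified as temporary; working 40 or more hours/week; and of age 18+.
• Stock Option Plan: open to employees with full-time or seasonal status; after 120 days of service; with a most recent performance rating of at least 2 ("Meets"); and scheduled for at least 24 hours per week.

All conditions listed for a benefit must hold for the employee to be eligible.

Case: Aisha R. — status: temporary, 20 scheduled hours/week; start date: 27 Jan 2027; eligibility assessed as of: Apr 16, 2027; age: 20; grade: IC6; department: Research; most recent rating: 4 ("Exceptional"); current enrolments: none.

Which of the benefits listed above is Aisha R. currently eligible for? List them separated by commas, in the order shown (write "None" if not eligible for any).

Service from 27 Jan 2027 to Apr 16, 2027: 79 days.
Professional Development Fund — status temporary ✓; service 79 days < 90 days ✗ → not eligible.
Travel Insurance — status temporary ✗ (requires full-time or seasonal) → not eligible.
Spot Bonus Program — service 79 days ≥ 1 month (≈30 days) ✓; grade IC6 ≥ IC5 ✓; dept Research ✗ → not eligible.
Charitable Gift Match — status temporary ✓; service 79 days ≥ 8 weeks (≈56 days) ✓; grade IC6 ≥ IC2 ✓ → eligible.
Profit Sharing Plan — service 79 days < 3 years (≈1095 days) ✗ → not eligible.
Equipment Allowance — status temporary ✗ (excluded) → not eligible.
Stock Option Plan — status temporary ✗ (requires full-time or seasonal) → not eligible.

Charitable Gift Match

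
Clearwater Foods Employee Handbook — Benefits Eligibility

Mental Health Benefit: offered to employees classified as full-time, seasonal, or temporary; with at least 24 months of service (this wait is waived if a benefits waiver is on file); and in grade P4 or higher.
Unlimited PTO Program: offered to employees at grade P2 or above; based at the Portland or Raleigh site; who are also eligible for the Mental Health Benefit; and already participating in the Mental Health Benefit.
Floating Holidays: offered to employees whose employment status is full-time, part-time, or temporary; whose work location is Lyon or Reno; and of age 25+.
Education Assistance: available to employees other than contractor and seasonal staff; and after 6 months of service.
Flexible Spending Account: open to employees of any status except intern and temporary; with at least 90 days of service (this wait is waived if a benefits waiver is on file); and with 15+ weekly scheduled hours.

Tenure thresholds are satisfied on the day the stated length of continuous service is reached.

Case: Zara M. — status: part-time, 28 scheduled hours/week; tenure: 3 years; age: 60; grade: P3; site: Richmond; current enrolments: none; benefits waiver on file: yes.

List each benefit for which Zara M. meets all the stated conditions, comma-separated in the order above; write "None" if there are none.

Mental Health Benefit — status part-time ✗ (requires full-time, seasonal, or temporary) → not eligible.
Unlimited PTO Program — grade P3 ≥ P2 ✓; site Richmond ✗ (not Portland or Raleigh) → not eligible.
Floating Holidays — status part-time ✓; site Richmond ✗ (not Lyon or Reno) → not eligible.
Education Assistance — status part-time ✓ (not excluded); service 3 years ≥ 6 months (≈180 days) ✓ → eligible.
Flexible Spending Account — status part-time ✓ (not excluded); benefits waiver on file ✓; 28 hrs/wk ≥ 15 ✓ → eligible.

Education Assistance, Flexible Spending Account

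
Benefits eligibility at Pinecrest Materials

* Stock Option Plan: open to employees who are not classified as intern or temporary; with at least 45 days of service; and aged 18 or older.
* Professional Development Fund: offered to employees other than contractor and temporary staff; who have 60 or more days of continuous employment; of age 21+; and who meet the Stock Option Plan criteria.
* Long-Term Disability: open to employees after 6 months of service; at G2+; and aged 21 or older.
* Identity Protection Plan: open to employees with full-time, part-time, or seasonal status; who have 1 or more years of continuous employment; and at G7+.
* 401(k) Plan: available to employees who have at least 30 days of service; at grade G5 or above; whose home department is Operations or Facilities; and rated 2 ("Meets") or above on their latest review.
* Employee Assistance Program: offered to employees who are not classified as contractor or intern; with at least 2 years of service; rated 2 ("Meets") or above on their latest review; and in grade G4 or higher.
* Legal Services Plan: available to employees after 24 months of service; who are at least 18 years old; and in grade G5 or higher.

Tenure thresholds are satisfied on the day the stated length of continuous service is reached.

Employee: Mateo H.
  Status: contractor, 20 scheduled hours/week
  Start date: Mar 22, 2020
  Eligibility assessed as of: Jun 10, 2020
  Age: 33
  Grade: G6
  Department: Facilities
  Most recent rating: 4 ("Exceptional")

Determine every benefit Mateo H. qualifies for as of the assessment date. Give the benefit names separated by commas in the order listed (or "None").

Service from Mar 22, 2020 to Jun 10, 2020: 80 days.
Stock Option Plan — status contractor ✓ (not excluded); service 80 days ≥ 45 days ✓; age 33 ≥ 18 ✓ → eligible.
Professional Development Fund — status contractor ✗ (excluded) → not eligible.
Long-Term Disability — service 80 days < 6 months (≈180 days) ✗ → not eligible.
Identity Protection Plan — status contractor ✗ (requires full-time, part-time, or seasonal) → not eligible.
401(k) Plan — service 80 days ≥ 30 days ✓; grade G6 ≥ G5 ✓; dept Facilities ✓; rating 4 ≥ 2 ✓ → eligible.
Employee Assistance Program — status contractor ✗ (excluded) → not eligible.
Legal Services Plan — service 80 days < 24 months (≈720 days) ✗ → not eligible.

Stock Option Plan, 401(k) Plan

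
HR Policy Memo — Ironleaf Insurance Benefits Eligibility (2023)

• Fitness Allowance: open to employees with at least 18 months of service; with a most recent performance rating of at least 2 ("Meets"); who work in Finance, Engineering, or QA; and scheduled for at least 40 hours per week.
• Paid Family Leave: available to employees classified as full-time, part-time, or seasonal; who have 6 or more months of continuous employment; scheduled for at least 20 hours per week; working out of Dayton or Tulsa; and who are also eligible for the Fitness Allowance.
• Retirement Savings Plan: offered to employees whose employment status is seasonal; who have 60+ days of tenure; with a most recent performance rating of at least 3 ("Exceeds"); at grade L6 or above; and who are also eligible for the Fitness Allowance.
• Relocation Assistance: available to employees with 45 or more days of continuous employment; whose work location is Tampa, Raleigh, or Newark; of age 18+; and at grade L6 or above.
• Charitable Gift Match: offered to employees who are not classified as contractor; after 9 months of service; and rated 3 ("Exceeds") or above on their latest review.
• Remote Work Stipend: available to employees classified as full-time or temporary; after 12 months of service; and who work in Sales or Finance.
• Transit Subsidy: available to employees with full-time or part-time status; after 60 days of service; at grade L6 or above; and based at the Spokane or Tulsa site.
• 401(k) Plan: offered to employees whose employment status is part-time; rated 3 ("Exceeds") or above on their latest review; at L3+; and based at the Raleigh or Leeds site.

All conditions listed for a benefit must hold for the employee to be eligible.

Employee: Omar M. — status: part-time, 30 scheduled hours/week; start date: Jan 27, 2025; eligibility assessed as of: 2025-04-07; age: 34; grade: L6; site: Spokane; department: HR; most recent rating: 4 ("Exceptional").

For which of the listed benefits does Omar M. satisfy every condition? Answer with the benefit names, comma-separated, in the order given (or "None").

Transit Subsidy

Service from Jan 27, 2025 to 2025-04-07: 70 days.
Fitness Allowance — service 70 days < 18 months (≈540 days) ✗ → not eligible.
Paid Family Leave — status part-time ✓; service 70 days < 6 months (≈180 days) ✗ → not eligible.
Retirement Savings Plan — status part-time ✗ (requires seasonal) → not eligible.
Relocation Assistance — service 70 days ≥ 45 days ✓; site Spokane ✗ (not Tampa, Raleigh, or Newark) → not eligible.
Charitable Gift Match — status part-time ✓ (not excluded); service 70 days < 9 months (≈270 days) ✗ → not eligible.
Remote Work Stipend — status part-time ✗ (requires full-time or temporary) → not eligible.
Transit Subsidy — status part-time ✓; service 70 days ≥ 60 days ✓; grade L6 ≥ L6 ✓; site Spokane ✓ → eligible.
401(k) Plan — status part-time ✓; rating 4 ≥ 3 ✓; grade L6 ≥ L3 ✓; site Spokane ✗ (not Raleigh or Leeds) → not eligible.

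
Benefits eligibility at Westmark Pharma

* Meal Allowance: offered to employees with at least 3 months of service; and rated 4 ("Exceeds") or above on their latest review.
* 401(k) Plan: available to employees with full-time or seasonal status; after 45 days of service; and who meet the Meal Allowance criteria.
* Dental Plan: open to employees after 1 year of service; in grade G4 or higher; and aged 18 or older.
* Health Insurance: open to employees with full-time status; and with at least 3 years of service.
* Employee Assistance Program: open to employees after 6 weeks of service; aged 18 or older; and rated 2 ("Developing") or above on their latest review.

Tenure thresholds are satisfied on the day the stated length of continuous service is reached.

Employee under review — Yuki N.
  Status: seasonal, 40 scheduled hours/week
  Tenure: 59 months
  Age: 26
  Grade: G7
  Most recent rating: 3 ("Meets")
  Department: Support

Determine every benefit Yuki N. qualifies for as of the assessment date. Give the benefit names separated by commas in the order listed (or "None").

Dental Plan, Employee Assistance Program

Meal Allowance — service 59 months ≥ 3 months ✓; rating 3 < 4 ✗ → not eligible.
401(k) Plan — status seasonal ✓; service 59 months ≥ 45 days ✓; not eligible for Meal Allowance ✗ → not eligible.
Dental Plan — service 59 months ≥ 1 year (≈365 days) ✓; grade G7 ≥ G4 ✓; age 26 ≥ 18 ✓ → eligible.
Health Insurance — status seasonal ✗ (requires full-time) → not eligible.
Employee Assistance Program — service 59 months ≥ 6 weeks (≈42 days) ✓; age 26 ≥ 18 ✓; rating 3 ≥ 2 ✓ → eligible.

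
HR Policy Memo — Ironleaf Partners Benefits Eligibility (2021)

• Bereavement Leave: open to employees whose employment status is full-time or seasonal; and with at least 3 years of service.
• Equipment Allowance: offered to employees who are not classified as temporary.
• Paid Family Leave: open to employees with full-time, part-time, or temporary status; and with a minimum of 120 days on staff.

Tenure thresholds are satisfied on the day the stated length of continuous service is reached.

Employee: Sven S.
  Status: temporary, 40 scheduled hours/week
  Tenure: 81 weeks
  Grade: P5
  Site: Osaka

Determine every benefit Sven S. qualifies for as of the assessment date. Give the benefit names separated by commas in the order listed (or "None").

Paid Family Leave

Bereavement Leave — status temporary ✗ (requires full-time or seasonal) → not eligible.
Equipment Allowance — status temporary ✗ (excluded) → not eligible.
Paid Family Leave — status temporary ✓; service 81 weeks ≥ 120 days ✓ → eligible.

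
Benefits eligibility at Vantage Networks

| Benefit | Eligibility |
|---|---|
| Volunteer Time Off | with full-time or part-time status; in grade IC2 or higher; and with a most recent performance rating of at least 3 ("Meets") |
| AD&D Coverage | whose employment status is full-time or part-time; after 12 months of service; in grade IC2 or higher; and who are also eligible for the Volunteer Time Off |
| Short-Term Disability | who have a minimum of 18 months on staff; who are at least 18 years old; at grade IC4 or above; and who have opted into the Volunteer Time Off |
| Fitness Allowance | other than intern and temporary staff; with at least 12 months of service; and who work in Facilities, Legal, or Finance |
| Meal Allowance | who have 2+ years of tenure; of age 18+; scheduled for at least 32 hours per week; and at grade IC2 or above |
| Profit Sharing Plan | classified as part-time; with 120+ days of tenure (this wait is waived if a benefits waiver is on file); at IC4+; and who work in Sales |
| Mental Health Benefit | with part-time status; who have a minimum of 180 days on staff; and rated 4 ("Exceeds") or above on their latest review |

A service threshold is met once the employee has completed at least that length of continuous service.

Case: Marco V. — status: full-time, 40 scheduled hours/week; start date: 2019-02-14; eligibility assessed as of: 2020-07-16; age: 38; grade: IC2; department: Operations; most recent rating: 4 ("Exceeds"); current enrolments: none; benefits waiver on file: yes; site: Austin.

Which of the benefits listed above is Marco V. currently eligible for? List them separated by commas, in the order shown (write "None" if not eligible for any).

Service from 2019-02-14 to 2020-07-16: 518 days.
Volunteer Time Off — status full-time ✓; grade IC2 ≥ IC2 ✓; rating 4 ≥ 3 ✓ → eligible.
AD&D Coverage — status full-time ✓; service 518 days ≥ 12 months (≈360 days) ✓; grade IC2 ≥ IC2 ✓; eligible for Volunteer Time Off ✓ → eligible.
Short-Term Disability — service 518 days < 18 months (≈540 days) ✗ → not eligible.
Fitness Allowance — status full-time ✓ (not excluded); service 518 days ≥ 12 months (≈360 days) ✓; dept Operations ✗ → not eligible.
Meal Allowance — service 518 days < 2 years (≈730 days) ✗ → not eligible.
Profit Sharing Plan — status full-time ✗ (requires part-time) → not eligible.
Mental Health Benefit — status full-time ✗ (requires part-time) → not eligible.

Volunteer Time Off, AD&D Coverage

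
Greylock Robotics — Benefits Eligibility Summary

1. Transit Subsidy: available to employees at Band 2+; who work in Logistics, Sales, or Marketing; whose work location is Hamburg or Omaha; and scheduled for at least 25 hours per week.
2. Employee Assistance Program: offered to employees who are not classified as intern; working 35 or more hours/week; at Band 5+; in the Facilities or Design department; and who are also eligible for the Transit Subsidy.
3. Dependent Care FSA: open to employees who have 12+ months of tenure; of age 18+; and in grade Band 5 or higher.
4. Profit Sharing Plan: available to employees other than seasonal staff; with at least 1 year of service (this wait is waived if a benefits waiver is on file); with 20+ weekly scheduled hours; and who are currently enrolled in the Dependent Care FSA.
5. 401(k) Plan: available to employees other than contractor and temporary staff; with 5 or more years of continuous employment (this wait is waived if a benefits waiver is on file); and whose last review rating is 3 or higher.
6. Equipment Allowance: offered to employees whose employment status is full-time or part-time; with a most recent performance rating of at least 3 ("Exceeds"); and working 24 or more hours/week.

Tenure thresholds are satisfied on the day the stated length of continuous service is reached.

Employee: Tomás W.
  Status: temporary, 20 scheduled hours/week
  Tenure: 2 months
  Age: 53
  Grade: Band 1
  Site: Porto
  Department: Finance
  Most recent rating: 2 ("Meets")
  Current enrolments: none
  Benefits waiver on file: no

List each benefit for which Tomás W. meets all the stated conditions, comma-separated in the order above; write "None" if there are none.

Transit Subsidy — grade Band 1 < Band 2 ✗ → not eligible.
Employee Assistance Program — status temporary ✓ (not excluded); 20 hrs/wk < 35 ✗ → not eligible.
Dependent Care FSA — service 2 months < 12 months ✗ → not eligible.
Profit Sharing Plan — status temporary ✓ (not excluded); no waiver, service 2 months < 1 year (≈365 days) ✗ → not eligible.
401(k) Plan — status temporary ✗ (excluded) → not eligible.
Equipment Allowance — status temporary ✗ (requires full-time or part-time) → not eligible.

None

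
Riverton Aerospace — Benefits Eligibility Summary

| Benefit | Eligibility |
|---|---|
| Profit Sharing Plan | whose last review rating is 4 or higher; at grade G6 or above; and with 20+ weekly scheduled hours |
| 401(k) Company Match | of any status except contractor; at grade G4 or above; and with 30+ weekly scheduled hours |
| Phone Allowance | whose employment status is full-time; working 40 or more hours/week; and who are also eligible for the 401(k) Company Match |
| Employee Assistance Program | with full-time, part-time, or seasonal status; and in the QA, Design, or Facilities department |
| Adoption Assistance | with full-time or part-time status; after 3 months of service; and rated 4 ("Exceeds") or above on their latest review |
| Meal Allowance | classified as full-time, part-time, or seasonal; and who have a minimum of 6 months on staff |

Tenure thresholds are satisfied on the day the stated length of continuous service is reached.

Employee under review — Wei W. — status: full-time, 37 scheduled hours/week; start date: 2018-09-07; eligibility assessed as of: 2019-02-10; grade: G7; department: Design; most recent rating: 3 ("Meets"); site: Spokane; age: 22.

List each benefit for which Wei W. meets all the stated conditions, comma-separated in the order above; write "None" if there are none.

401(k) Company Match, Employee Assistance Program

Service from 2018-09-07 to 2019-02-10: 156 days.
Profit Sharing Plan — rating 3 < 4 ✗ → not eligible.
401(k) Company Match — status full-time ✓ (not excluded); grade G7 ≥ G4 ✓; 37 hrs/wk ≥ 30 ✓ → eligible.
Phone Allowance — status full-time ✓; 37 hrs/wk < 40 ✗ → not eligible.
Employee Assistance Program — status full-time ✓; dept Design ✓ → eligible.
Adoption Assistance — status full-time ✓; service 156 days ≥ 3 months (≈90 days) ✓; rating 3 < 4 ✗ → not eligible.
Meal Allowance — status full-time ✓; service 156 days < 6 months (≈180 days) ✗ → not eligible.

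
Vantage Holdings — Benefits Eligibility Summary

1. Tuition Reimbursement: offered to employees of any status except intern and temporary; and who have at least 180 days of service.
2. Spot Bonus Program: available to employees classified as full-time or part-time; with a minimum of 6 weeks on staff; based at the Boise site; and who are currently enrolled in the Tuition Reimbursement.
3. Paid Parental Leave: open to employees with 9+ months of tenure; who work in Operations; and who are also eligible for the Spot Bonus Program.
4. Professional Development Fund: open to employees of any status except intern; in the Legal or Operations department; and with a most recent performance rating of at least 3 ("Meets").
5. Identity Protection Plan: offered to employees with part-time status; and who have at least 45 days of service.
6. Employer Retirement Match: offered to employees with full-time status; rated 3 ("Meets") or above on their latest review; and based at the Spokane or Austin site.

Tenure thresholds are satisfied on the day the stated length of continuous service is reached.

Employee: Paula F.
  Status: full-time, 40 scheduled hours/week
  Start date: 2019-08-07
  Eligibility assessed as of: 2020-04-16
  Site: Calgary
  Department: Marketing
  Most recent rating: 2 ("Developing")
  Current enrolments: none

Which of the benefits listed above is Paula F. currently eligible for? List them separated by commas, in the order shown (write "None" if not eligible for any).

Tuition Reimbursement

Service from 2019-08-07 to 2020-04-16: 253 days.
Tuition Reimbursement — status full-time ✓ (not excluded); service 253 days ≥ 180 days ✓ → eligible.
Spot Bonus Program — status full-time ✓; service 253 days ≥ 6 weeks (≈42 days) ✓; site Calgary ✗ (not Boise) → not eligible.
Paid Parental Leave — service 253 days < 9 months (≈270 days) ✗ → not eligible.
Professional Development Fund — status full-time ✓ (not excluded); dept Marketing ✗ → not eligible.
Identity Protection Plan — status full-time ✗ (requires part-time) → not eligible.
Employer Retirement Match — status full-time ✓; rating 2 < 3 ✗ → not eligible.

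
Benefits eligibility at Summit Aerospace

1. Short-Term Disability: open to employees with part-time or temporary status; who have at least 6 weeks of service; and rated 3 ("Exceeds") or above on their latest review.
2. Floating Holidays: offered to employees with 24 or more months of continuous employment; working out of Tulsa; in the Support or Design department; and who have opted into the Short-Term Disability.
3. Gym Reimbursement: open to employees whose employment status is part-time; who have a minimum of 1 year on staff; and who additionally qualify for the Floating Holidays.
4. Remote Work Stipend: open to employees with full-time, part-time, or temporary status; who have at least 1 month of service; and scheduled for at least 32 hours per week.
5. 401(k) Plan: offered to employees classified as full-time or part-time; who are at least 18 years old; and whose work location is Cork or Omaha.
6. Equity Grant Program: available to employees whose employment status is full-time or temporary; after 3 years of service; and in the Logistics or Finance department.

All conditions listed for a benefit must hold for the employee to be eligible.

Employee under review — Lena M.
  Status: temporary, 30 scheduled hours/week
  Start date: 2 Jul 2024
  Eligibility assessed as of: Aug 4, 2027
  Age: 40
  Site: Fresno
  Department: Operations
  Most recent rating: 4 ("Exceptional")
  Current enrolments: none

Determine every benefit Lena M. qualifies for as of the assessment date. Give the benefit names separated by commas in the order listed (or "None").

Service from 2 Jul 2024 to Aug 4, 2027: 1128 days.
Short-Term Disability — status temporary ✓; service 1128 days ≥ 6 weeks (≈42 days) ✓; rating 4 ≥ 3 ✓ → eligible.
Floating Holidays — service 1128 days ≥ 24 months (≈720 days) ✓; site Fresno ✗ (not Tulsa) → not eligible.
Gym Reimbursement — status temporary ✗ (requires part-time) → not eligible.
Remote Work Stipend — status temporary ✓; service 1128 days ≥ 1 month (≈30 days) ✓; 30 hrs/wk < 32 ✗ → not eligible.
401(k) Plan — status temporary ✗ (requires full-time or part-time) → not eligible.
Equity Grant Program — status temporary ✓; service 1128 days ≥ 3 years (≈1095 days) ✓; dept Operations ✗ → not eligible.

Short-Term Disability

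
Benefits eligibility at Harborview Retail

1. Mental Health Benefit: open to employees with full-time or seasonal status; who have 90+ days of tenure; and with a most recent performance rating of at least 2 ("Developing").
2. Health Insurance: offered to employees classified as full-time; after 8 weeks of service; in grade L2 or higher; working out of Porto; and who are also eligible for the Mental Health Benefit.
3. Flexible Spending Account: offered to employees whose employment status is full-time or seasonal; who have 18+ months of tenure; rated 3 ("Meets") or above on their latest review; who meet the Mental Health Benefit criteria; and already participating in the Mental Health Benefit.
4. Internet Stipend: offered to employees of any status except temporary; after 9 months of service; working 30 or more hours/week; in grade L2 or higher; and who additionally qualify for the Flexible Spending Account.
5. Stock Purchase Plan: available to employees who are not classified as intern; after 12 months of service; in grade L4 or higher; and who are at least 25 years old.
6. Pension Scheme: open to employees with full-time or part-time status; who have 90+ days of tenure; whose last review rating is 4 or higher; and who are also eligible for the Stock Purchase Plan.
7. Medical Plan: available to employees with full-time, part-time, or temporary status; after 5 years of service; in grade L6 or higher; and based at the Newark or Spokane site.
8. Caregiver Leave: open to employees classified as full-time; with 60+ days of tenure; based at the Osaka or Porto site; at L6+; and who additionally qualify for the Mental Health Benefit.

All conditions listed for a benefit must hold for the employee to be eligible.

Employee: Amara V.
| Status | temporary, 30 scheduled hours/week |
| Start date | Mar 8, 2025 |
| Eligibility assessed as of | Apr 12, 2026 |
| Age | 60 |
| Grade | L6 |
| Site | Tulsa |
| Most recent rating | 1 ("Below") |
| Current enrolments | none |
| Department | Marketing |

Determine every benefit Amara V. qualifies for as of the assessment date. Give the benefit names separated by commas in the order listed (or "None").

Service from Mar 8, 2025 to Apr 12, 2026: 400 days.
Mental Health Benefit — status temporary ✗ (requires full-time or seasonal) → not eligible.
Health Insurance — status temporary ✗ (requires full-time) → not eligible.
Flexible Spending Account — status temporary ✗ (requires full-time or seasonal) → not eligible.
Internet Stipend — status temporary ✗ (excluded) → not eligible.
Stock Purchase Plan — status temporary ✓ (not excluded); service 400 days ≥ 12 months (≈360 days) ✓; grade L6 ≥ L4 ✓; age 60 ≥ 25 ✓ → eligible.
Pension Scheme — status temporary ✗ (requires full-time or part-time) → not eligible.
Medical Plan — status temporary ✓; service 400 days < 5 years (≈1825 days) ✗ → not eligible.
Caregiver Leave — status temporary ✗ (requires full-time) → not eligible.

Stock Purchase Plan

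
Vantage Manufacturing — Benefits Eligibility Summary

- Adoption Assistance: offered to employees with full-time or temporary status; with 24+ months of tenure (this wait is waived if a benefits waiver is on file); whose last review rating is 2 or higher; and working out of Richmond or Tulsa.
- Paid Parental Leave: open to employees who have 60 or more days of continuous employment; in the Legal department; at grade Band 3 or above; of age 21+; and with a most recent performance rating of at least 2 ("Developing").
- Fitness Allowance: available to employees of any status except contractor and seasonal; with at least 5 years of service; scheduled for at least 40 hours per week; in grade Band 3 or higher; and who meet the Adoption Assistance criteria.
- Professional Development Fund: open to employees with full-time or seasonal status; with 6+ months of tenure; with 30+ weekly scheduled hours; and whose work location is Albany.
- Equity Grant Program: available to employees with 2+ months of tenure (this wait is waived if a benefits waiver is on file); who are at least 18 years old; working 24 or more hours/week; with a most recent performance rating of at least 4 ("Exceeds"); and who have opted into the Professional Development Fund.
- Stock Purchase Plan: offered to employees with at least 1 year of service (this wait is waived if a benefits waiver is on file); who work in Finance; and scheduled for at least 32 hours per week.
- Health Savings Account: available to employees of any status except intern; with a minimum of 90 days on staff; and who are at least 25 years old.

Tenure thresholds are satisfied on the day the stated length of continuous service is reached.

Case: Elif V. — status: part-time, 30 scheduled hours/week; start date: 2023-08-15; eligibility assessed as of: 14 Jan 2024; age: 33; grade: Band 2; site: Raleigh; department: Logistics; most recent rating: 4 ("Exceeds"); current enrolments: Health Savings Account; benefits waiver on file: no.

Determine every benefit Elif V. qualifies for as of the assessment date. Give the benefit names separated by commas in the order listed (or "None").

Health Savings Account

Service from 2023-08-15 to 14 Jan 2024: 152 days.
Adoption Assistance — status part-time ✗ (requires full-time or temporary) → not eligible.
Paid Parental Leave — service 152 days ≥ 60 days ✓; dept Logistics ✗ → not eligible.
Fitness Allowance — status part-time ✓ (not excluded); service 152 days < 5 years (≈1825 days) ✗ → not eligible.
Professional Development Fund — status part-time ✗ (requires full-time or seasonal) → not eligible.
Equity Grant Program — no waiver, service 152 days ≥ 2 months (≈60 days) ✓; age 33 ≥ 18 ✓; 30 hrs/wk ≥ 24 ✓; rating 4 ≥ 4 ✓; not enrolled in Professional Development Fund ✗ → not eligible.
Stock Purchase Plan — no waiver, service 152 days < 1 year (≈365 days) ✗ → not eligible.
Health Savings Account — status part-time ✓ (not excluded); service 152 days ≥ 90 days ✓; age 33 ≥ 25 ✓ → eligible.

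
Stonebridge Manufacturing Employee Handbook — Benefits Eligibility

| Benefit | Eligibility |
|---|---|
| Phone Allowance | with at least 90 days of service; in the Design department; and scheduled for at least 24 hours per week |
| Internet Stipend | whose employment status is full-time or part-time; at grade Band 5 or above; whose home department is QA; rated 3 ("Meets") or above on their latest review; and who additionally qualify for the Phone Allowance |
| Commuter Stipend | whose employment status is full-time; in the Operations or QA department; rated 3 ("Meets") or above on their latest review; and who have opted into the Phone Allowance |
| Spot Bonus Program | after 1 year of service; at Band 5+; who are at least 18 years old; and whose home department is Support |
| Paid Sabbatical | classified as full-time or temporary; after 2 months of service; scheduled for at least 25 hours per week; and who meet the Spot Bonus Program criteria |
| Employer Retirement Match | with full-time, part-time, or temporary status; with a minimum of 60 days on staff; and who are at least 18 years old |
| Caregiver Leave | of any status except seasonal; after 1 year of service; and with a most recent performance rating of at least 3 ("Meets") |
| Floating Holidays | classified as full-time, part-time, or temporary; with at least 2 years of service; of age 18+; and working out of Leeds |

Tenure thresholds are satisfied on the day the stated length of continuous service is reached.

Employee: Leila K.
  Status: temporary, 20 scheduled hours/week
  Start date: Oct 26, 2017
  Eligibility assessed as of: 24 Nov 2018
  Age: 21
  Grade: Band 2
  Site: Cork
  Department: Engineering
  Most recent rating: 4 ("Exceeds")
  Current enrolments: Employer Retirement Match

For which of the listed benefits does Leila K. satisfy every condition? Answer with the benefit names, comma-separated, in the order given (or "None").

Employer Retirement Match, Caregiver Leave

Service from Oct 26, 2017 to 24 Nov 2018: 394 days.
Phone Allowance — service 394 days ≥ 90 days ✓; dept Engineering ✗ → not eligible.
Internet Stipend — status temporary ✗ (requires full-time or part-time) → not eligible.
Commuter Stipend — status temporary ✗ (requires full-time) → not eligible.
Spot Bonus Program — service 394 days ≥ 1 year (≈365 days) ✓; grade Band 2 < Band 5 ✗ → not eligible.
Paid Sabbatical — status temporary ✓; service 394 days ≥ 2 months (≈60 days) ✓; 20 hrs/wk < 25 ✗ → not eligible.
Employer Retirement Match — status temporary ✓; service 394 days ≥ 60 days ✓; age 21 ≥ 18 ✓ → eligible.
Caregiver Leave — status temporary ✓ (not excluded); service 394 days ≥ 1 year (≈365 days) ✓; rating 4 ≥ 3 ✓ → eligible.
Floating Holidays — status temporary ✓; service 394 days < 2 years (≈730 days) ✗ → not eligible.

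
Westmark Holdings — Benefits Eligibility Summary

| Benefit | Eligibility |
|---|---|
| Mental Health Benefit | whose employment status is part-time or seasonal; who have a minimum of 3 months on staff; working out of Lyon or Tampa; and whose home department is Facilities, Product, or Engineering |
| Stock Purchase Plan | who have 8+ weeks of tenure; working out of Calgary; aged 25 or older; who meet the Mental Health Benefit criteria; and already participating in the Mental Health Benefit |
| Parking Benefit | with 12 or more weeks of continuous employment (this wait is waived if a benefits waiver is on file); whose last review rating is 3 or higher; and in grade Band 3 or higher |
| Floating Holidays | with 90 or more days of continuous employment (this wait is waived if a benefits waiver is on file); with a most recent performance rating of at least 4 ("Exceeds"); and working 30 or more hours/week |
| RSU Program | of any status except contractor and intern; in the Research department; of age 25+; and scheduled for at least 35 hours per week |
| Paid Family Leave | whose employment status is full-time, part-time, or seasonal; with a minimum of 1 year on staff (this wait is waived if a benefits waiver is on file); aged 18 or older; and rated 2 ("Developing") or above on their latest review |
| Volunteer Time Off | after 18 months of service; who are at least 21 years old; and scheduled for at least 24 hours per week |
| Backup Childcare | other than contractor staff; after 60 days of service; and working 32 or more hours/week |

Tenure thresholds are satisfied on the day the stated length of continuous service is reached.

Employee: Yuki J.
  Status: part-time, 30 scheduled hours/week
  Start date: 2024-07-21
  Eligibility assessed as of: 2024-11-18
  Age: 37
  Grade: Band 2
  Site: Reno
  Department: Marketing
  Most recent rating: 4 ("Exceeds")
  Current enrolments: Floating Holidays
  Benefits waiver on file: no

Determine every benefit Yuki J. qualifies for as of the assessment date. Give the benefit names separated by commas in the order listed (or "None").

Service from 2024-07-21 to 2024-11-18: 120 days.
Mental Health Benefit — status part-time ✓; service 120 days ≥ 3 months (≈90 days) ✓; site Reno ✗ (not Lyon or Tampa) → not eligible.
Stock Purchase Plan — service 120 days ≥ 8 weeks (≈56 days) ✓; site Reno ✗ (not Calgary) → not eligible.
Parking Benefit — no waiver, service 120 days ≥ 12 weeks (≈84 days) ✓; rating 4 ≥ 3 ✓; grade Band 2 < Band 3 ✗ → not eligible.
Floating Holidays — no waiver, service 120 days ≥ 90 days ✓; rating 4 ≥ 4 ✓; 30 hrs/wk ≥ 30 ✓ → eligible.
RSU Program — status part-time ✓ (not excluded); dept Marketing ✗ → not eligible.
Paid Family Leave — status part-time ✓; no waiver, service 120 days < 1 year (≈365 days) ✗ → not eligible.
Volunteer Time Off — service 120 days < 18 months (≈540 days) ✗ → not eligible.
Backup Childcare — status part-time ✓ (not excluded); service 120 days ≥ 60 days ✓; 30 hrs/wk < 32 ✗ → not eligible.

Floating Holidays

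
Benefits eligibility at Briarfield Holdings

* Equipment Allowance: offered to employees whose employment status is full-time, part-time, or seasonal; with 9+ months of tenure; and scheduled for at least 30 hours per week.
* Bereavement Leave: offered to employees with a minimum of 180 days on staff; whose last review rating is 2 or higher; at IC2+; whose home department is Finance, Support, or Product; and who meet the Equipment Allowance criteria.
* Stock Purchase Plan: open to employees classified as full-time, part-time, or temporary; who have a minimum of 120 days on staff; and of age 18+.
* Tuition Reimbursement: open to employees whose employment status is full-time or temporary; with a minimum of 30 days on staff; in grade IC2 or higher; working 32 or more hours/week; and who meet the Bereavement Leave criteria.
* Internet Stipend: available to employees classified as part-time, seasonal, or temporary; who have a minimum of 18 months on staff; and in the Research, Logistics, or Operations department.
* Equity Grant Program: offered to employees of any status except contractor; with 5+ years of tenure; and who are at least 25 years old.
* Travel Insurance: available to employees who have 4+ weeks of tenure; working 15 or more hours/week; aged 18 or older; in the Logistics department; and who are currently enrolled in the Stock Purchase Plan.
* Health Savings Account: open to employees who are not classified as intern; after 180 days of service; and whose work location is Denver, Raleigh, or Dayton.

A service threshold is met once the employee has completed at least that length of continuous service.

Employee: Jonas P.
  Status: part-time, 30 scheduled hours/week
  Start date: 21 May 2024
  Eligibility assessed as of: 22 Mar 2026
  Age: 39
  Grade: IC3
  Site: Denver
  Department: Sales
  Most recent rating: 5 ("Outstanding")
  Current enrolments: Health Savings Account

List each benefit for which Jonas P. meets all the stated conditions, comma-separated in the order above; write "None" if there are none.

Service from 21 May 2024 to 22 Mar 2026: 670 days.
Equipment Allowance — status part-time ✓; service 670 days ≥ 9 months (≈270 days) ✓; 30 hrs/wk ≥ 30 ✓ → eligible.
Bereavement Leave — service 670 days ≥ 180 days ✓; rating 5 ≥ 2 ✓; grade IC3 ≥ IC2 ✓; dept Sales ✗ → not eligible.
Stock Purchase Plan — status part-time ✓; service 670 days ≥ 120 days ✓; age 39 ≥ 18 ✓ → eligible.
Tuition Reimbursement — status part-time ✗ (requires full-time or temporary) → not eligible.
Internet Stipend — status part-time ✓; service 670 days ≥ 18 months (≈540 days) ✓; dept Sales ✗ → not eligible.
Equity Grant Program — status part-time ✓ (not excluded); service 670 days < 5 years (≈1825 days) ✗ → not eligible.
Travel Insurance — service 670 days ≥ 4 weeks (≈28 days) ✓; 30 hrs/wk ≥ 15 ✓; age 39 ≥ 18 ✓; dept Sales ✗ → not eligible.
Health Savings Account — status part-time ✓ (not excluded); service 670 days ≥ 180 days ✓; site Denver ✓ → eligible.

Equipment Allowance, Stock Purchase Plan, Health Savings Account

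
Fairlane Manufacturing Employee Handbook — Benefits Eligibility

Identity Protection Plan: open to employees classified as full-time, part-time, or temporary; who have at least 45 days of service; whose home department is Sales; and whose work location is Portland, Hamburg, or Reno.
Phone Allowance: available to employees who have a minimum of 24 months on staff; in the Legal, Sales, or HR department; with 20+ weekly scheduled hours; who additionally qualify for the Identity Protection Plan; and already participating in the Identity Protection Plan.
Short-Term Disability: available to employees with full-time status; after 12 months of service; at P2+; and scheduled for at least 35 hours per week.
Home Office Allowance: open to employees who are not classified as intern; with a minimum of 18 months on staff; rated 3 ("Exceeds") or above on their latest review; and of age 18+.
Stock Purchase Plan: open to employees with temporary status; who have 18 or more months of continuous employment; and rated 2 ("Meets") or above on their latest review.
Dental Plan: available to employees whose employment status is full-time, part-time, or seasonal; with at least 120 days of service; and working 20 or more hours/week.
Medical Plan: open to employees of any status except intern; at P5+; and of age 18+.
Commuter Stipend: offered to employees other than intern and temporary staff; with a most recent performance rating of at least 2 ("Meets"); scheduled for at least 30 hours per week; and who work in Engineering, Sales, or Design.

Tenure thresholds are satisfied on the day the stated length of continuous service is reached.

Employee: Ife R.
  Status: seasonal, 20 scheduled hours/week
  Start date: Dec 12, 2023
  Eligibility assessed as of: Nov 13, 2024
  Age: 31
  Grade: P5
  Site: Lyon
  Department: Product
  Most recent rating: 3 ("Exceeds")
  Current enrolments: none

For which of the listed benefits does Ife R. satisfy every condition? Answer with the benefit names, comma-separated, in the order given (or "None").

Dental Plan, Medical Plan

Service from Dec 12, 2023 to Nov 13, 2024: 337 days.
Identity Protection Plan — status seasonal ✗ (requires full-time, part-time, or temporary) → not eligible.
Phone Allowance — service 337 days < 24 months (≈720 days) ✗ → not eligible.
Short-Term Disability — status seasonal ✗ (requires full-time) → not eligible.
Home Office Allowance — status seasonal ✓ (not excluded); service 337 days < 18 months (≈540 days) ✗ → not eligible.
Stock Purchase Plan — status seasonal ✗ (requires temporary) → not eligible.
Dental Plan — status seasonal ✓; service 337 days ≥ 120 days ✓; 20 hrs/wk ≥ 20 ✓ → eligible.
Medical Plan — status seasonal ✓ (not excluded); grade P5 ≥ P5 ✓; age 31 ≥ 18 ✓ → eligible.
Commuter Stipend — status seasonal ✓ (not excluded); rating 3 ≥ 2 ✓; 20 hrs/wk < 30 ✗ → not eligible.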